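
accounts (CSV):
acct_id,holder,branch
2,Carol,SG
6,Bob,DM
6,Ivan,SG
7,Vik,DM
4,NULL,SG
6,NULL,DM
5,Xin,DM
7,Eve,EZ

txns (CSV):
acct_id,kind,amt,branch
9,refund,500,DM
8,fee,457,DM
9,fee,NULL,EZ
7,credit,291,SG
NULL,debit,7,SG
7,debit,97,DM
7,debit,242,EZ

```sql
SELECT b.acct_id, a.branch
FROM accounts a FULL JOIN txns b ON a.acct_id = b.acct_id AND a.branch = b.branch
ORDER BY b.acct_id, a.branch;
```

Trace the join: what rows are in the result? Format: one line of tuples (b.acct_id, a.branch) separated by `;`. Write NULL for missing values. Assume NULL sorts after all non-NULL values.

(7, DM); (7, EZ); (7, NULL); (8, NULL); (9, NULL); (9, NULL); (NULL, DM); (NULL, DM); (NULL, DM); (NULL, SG); (NULL, SG); (NULL, SG); (NULL, NULL)

FULL OUTER JOIN keeps every row from both sides; unmatched rows get NULL for the other side's columns.
Matching on a.acct_id = b.acct_id AND a.branch = b.branch. A NULL in a compared column never satisfies the condition.
- acct_id=2, branch=SG: no b row matches, row kept with b columns NULL.
- acct_id=6, branch=DM: no b row matches, row kept with b columns NULL.
- acct_id=6, branch=SG: no b row matches, row kept with b columns NULL.
- acct_id=7, branch=DM: 1 matching b row(s), so 1 row(s) emitted.
- acct_id=4, branch=SG: no b row matches, row kept with b columns NULL.
- acct_id=6, branch=DM: no b row matches, row kept with b columns NULL.
- acct_id=5, branch=DM: no b row matches, row kept with b columns NULL.
- acct_id=7, branch=EZ: 1 matching b row(s), so 1 row(s) emitted.
- 5 row(s) from b found no a partner → padded with NULL.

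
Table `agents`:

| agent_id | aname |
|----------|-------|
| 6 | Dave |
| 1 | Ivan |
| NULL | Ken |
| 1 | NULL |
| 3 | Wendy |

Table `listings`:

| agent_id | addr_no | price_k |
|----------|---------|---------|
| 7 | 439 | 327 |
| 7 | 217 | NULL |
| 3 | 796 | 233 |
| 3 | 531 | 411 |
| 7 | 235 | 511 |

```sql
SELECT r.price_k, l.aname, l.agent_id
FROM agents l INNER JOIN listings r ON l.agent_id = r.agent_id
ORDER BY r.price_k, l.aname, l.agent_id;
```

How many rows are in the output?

INNER JOIN keeps only pairs where the ON condition holds.
Matching on l.agent_id = r.agent_id. A NULL in a compared column never satisfies the condition.
- l[0] agent_id=6 → no match; dropped.
- l[1] agent_id=1 → no match; dropped.
- l[2] agent_id=NULL → no match; dropped.
- l[3] agent_id=1 → no match; dropped.
- l[4] agent_id=3 → 2 match(es) in r → 2 row(s).
Total: 2 rows.

2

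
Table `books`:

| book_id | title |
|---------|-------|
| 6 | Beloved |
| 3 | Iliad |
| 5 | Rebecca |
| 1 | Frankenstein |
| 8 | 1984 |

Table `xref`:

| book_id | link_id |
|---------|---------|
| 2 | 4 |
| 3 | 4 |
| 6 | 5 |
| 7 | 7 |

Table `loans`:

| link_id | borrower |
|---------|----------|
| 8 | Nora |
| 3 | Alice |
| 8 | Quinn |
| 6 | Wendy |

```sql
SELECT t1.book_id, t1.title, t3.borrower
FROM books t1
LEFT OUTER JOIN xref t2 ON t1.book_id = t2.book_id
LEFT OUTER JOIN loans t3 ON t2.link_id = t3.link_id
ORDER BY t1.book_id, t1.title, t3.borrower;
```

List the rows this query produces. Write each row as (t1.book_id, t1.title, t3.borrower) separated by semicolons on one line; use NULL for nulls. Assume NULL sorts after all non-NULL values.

(1, Frankenstein, NULL); (3, Iliad, NULL); (5, Rebecca, NULL); (6, Beloved, NULL); (8, 1984, NULL)

Evaluate left to right. First `books t1 LEFT JOIN xref t2` on book_id: 5 row(s).
Then LEFT JOIN `loans t3` on link_id: each of those 5 rows is kept; rows whose t2.link_id has no match in t3 get NULL for t3's columns.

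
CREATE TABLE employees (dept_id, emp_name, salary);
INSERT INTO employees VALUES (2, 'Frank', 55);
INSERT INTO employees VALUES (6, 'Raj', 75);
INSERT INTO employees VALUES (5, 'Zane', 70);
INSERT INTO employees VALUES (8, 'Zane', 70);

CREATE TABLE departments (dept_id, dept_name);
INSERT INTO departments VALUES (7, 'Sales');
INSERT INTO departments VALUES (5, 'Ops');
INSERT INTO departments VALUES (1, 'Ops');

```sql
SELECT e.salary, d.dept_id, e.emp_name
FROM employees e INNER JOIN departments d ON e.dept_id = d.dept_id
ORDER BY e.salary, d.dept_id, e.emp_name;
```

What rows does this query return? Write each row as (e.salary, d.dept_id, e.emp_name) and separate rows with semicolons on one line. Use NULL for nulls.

INNER JOIN keeps only pairs where the ON condition holds.
Matching on e.dept_id = d.dept_id.
Matched pairs: 1.

(70, 5, Zane)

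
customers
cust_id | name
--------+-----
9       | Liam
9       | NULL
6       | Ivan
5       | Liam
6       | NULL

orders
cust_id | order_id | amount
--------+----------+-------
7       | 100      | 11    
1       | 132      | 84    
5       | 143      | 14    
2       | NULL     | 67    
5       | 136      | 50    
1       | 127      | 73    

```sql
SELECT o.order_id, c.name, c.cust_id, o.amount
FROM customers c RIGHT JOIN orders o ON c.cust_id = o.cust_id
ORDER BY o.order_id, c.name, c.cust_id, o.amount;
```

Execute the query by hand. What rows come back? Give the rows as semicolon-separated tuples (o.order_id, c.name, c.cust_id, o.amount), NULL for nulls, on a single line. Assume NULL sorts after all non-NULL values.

RIGHT JOIN keeps every row from `orders`; unmatched rows get NULL for `customers`'s columns.
Matching on c.cust_id = o.cust_id.
Matched pairs: 2; unmatched o rows kept: 4.

(100, NULL, NULL, 11); (127, NULL, NULL, 73); (132, NULL, NULL, 84); (136, Liam, 5, 50); (143, Liam, 5, 14); (NULL, NULL, NULL, 67)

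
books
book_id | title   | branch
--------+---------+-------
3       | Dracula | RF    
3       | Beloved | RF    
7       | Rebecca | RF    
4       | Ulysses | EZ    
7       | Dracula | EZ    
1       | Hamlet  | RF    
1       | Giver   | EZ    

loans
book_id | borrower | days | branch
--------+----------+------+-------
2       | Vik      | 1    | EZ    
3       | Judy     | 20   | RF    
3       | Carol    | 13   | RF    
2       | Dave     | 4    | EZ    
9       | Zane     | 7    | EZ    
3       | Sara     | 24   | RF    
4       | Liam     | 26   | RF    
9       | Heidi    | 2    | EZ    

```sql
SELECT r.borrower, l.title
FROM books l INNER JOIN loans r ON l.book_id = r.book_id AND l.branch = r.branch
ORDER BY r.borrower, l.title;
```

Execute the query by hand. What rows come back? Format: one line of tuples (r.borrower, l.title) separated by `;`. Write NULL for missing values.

(Carol, Beloved); (Carol, Dracula); (Judy, Beloved); (Judy, Dracula); (Sara, Beloved); (Sara, Dracula)

INNER JOIN keeps only pairs where the ON condition holds.
Matching on l.book_id = r.book_id AND l.branch = r.branch.
- book_id=3, branch=RF: 3 matching r row(s), so 3 row(s) emitted.
- book_id=3, branch=RF: 3 matching r row(s), so 3 row(s) emitted.
- book_id=7, branch=RF: no matching r row, dropped.
- book_id=4, branch=EZ: no matching r row, dropped.
- book_id=7, branch=EZ: no matching r row, dropped.
- book_id=1, branch=RF: no matching r row, dropped.
- book_id=1, branch=EZ: no matching r row, dropped.
After projecting and ordering:
r.borrower | l.title
Carol | Beloved
Carol | Dracula
Judy | Beloved
Judy | Dracula
Sara | Beloved
Sara | Dracula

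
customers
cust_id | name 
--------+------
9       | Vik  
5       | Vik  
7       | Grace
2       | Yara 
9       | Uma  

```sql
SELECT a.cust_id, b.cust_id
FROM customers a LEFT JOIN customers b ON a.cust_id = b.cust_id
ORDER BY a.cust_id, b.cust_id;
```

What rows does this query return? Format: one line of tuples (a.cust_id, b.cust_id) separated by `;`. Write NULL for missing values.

(2, 2); (5, 5); (7, 7); (9, 9); (9, 9); (9, 9); (9, 9)

LEFT JOIN keeps every row from `customers a`; unmatched rows get NULL for `customers b`'s columns.
Matching on a.cust_id = b.cust_id.
- a row (cust_id=9): matches 2 b row(s) → 2 output row(s).
- a row (cust_id=5): matches 1 b row(s) → 1 output row(s).
- a row (cust_id=7): matches 1 b row(s) → 1 output row(s).
- a row (cust_id=2): matches 1 b row(s) → 1 output row(s).
- a row (cust_id=9): matches 2 b row(s) → 2 output row(s).
After projecting and ordering:
a.cust_id | b.cust_id
2 | 2
5 | 5
7 | 7
9 | 9
9 | 9
9 | 9
9 | 9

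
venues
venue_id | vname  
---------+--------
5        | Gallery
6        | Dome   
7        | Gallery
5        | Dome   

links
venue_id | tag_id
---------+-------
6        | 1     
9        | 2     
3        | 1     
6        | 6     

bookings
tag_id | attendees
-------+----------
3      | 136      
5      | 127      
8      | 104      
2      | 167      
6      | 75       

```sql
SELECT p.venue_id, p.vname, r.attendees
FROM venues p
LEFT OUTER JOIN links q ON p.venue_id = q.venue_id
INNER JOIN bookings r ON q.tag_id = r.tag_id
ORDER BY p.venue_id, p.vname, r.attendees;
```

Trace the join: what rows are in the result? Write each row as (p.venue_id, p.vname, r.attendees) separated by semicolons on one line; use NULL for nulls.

(6, Dome, 75)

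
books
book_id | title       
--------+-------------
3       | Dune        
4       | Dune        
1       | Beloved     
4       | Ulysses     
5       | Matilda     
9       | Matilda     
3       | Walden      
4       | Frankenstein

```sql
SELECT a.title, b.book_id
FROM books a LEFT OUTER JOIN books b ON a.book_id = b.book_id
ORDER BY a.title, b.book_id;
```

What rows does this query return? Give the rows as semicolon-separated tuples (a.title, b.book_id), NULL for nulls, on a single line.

LEFT JOIN keeps every row from `books a`; unmatched rows get NULL for `books b`'s columns.
Matching on a.book_id = b.book_id.
- a row (book_id=3): matches 2 b row(s) → 2 output row(s).
- a row (book_id=4): matches 3 b row(s) → 3 output row(s).
- a row (book_id=1): matches 1 b row(s) → 1 output row(s).
- a row (book_id=4): matches 3 b row(s) → 3 output row(s).
- a row (book_id=5): matches 1 b row(s) → 1 output row(s).
- a row (book_id=9): matches 1 b row(s) → 1 output row(s).
- a row (book_id=3): matches 2 b row(s) → 2 output row(s).
- a row (book_id=4): matches 3 b row(s) → 3 output row(s).

(Beloved, 1); (Dune, 3); (Dune, 3); (Dune, 4); (Dune, 4); (Dune, 4); (Frankenstein, 4); (Frankenstein, 4); (Frankenstein, 4); (Matilda, 5); (Matilda, 9); (Ulysses, 4); (Ulysses, 4); (Ulysses, 4); (Walden, 3); (Walden, 3)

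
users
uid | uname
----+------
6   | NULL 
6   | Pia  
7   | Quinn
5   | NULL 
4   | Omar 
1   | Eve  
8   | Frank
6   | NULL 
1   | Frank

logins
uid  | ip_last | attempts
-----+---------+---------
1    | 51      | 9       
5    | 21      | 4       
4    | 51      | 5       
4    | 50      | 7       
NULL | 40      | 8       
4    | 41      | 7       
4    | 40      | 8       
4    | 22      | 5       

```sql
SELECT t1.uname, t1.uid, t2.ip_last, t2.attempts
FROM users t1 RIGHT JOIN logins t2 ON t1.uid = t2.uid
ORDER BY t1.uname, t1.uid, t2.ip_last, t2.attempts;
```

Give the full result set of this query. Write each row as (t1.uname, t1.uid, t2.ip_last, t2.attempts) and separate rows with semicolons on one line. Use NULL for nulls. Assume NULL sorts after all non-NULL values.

(Eve, 1, 51, 9); (Frank, 1, 51, 9); (Omar, 4, 22, 5); (Omar, 4, 40, 8); (Omar, 4, 41, 7); (Omar, 4, 50, 7); (Omar, 4, 51, 5); (NULL, 5, 21, 4); (NULL, NULL, 40, 8)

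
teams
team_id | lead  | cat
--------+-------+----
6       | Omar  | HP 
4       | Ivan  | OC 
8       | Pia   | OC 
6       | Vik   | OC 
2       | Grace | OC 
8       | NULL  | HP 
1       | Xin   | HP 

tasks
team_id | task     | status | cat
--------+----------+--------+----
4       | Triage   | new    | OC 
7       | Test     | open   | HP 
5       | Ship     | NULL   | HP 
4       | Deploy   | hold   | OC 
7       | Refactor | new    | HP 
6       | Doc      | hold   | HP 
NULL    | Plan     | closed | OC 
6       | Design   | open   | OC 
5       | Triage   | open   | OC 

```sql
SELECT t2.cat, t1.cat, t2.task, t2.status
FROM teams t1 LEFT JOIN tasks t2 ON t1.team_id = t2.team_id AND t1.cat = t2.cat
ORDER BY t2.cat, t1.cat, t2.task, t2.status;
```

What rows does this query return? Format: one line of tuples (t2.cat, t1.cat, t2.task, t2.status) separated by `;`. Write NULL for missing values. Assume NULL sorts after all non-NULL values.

(HP, HP, Doc, hold); (OC, OC, Deploy, hold); (OC, OC, Design, open); (OC, OC, Triage, new); (NULL, HP, NULL, NULL); (NULL, HP, NULL, NULL); (NULL, OC, NULL, NULL); (NULL, OC, NULL, NULL)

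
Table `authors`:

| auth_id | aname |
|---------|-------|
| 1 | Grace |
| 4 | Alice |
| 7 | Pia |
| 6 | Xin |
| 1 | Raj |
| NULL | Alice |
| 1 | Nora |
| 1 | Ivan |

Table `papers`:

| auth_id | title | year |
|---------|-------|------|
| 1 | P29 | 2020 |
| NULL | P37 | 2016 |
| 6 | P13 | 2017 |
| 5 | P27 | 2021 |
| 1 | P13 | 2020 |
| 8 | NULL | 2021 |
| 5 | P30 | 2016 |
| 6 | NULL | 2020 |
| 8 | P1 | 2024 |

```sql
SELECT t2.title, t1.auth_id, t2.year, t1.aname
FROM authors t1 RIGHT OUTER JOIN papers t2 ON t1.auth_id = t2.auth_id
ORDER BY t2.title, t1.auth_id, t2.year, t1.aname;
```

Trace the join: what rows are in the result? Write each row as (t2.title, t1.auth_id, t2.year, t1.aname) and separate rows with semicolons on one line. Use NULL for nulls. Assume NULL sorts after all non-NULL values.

RIGHT JOIN keeps every row from `papers`; unmatched rows get NULL for `authors`'s columns.
Matching on t1.auth_id = t2.auth_id. A NULL in a compared column never satisfies the condition.
- auth_id=1: 2 matching t2 row(s), so 2 row(s) emitted.
- auth_id=4: no matching t2 row.
- auth_id=7: no matching t2 row.
- auth_id=6: 2 matching t2 row(s), so 2 row(s) emitted.
- auth_id=1: 2 matching t2 row(s), so 2 row(s) emitted.
- auth_id=NULL: no matching t2 row.
- auth_id=1: 2 matching t2 row(s), so 2 row(s) emitted.
- auth_id=1: 2 matching t2 row(s), so 2 row(s) emitted.
- plus 5 unmatched t2 row(s), each kept with NULL t1 columns.

(P1, NULL, 2024, NULL); (P13, 1, 2020, Grace); (P13, 1, 2020, Ivan); (P13, 1, 2020, Nora); (P13, 1, 2020, Raj); (P13, 6, 2017, Xin); (P27, NULL, 2021, NULL); (P29, 1, 2020, Grace); (P29, 1, 2020, Ivan); (P29, 1, 2020, Nora); (P29, 1, 2020, Raj); (P30, NULL, 2016, NULL); (P37, NULL, 2016, NULL); (NULL, 6, 2020, Xin); (NULL, NULL, 2021, NULL)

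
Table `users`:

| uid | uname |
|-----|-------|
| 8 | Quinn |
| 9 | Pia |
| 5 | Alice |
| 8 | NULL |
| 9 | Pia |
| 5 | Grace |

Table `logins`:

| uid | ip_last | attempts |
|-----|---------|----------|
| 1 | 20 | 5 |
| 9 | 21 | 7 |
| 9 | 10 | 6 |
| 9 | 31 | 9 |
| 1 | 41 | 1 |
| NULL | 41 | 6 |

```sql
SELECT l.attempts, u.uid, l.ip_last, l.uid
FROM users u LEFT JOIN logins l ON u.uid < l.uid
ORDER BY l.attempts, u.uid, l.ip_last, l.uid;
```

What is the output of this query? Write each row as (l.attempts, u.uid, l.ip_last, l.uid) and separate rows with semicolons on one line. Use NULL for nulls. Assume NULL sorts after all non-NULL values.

LEFT JOIN keeps every row from `users`; unmatched rows get NULL for `logins`'s columns.
Matching on u.uid < l.uid. A NULL in a compared column never satisfies the condition.
- u (uid=8) pairs with 3 row(s) of l.
- u (uid=9) has no partner → padded with NULL.
- u (uid=5) pairs with 3 row(s) of l.
- u (uid=8) pairs with 3 row(s) of l.
- u (uid=9) has no partner → padded with NULL.
- u (uid=5) pairs with 3 row(s) of l.

(6, 5, 10, 9); (6, 5, 10, 9); (6, 8, 10, 9); (6, 8, 10, 9); (7, 5, 21, 9); (7, 5, 21, 9); (7, 8, 21, 9); (7, 8, 21, 9); (9, 5, 31, 9); (9, 5, 31, 9); (9, 8, 31, 9); (9, 8, 31, 9); (NULL, 9, NULL, NULL); (NULL, 9, NULL, NULL)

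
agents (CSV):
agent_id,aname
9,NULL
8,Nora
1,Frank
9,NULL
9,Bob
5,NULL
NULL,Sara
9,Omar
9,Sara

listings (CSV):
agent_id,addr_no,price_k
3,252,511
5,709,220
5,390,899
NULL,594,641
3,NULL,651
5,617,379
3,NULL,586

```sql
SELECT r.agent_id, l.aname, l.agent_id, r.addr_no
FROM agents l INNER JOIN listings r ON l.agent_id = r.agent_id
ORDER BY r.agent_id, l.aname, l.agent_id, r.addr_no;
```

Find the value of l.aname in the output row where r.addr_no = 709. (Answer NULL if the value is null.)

NULL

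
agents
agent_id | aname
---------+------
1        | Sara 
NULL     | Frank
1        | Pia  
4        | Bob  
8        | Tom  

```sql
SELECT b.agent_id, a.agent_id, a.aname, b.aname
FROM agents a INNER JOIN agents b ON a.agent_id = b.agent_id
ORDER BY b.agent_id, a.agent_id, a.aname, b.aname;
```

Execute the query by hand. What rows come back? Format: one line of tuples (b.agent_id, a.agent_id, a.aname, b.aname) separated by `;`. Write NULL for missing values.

(1, 1, Pia, Pia); (1, 1, Pia, Sara); (1, 1, Sara, Pia); (1, 1, Sara, Sara); (4, 4, Bob, Bob); (8, 8, Tom, Tom)

INNER JOIN keeps only pairs where the ON condition holds.
Matching on a.agent_id = b.agent_id. A NULL in a compared column never satisfies the condition.
- a row (agent_id=1): matches 2 b row(s) → 2 output row(s).
- a row (agent_id=NULL): no match → dropped.
- a row (agent_id=1): matches 2 b row(s) → 2 output row(s).
- a row (agent_id=4): matches 1 b row(s) → 1 output row(s).
- a row (agent_id=8): matches 1 b row(s) → 1 output row(s).
After projecting and ordering:
b.agent_id | a.agent_id | a.aname | b.aname
1 | 1 | Pia | Pia
1 | 1 | Pia | Sara
1 | 1 | Sara | Pia
1 | 1 | Sara | Sara
4 | 4 | Bob | Bob
8 | 8 | Tom | Tom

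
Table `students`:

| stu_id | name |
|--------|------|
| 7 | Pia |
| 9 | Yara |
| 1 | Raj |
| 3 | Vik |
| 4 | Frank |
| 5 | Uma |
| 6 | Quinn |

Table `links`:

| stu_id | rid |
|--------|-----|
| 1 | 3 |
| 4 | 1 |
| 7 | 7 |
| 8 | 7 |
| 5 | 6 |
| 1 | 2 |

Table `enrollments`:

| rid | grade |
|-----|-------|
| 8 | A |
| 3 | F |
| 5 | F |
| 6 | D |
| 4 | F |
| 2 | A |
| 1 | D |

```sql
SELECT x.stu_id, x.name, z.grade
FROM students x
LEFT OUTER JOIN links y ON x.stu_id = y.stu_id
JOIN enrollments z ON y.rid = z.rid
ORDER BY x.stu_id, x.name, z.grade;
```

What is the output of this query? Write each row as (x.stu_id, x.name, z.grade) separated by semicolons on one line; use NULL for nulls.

(1, Raj, A); (1, Raj, F); (4, Frank, D); (5, Uma, D)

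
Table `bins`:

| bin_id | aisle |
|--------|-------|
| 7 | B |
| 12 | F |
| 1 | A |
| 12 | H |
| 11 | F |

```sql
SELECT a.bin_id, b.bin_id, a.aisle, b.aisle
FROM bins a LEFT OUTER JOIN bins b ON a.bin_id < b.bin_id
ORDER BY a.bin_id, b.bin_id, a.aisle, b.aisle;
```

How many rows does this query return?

11

LEFT JOIN keeps every row from `bins a`; unmatched rows get NULL for `bins b`'s columns.
Matching on a.bin_id < b.bin_id.
- bin_id=7: 3 matching b row(s), so 3 row(s) emitted.
- bin_id=12: no b row matches, row kept with b columns NULL.
- bin_id=1: 4 matching b row(s), so 4 row(s) emitted.
- bin_id=12: no b row matches, row kept with b columns NULL.
- bin_id=11: 2 matching b row(s), so 2 row(s) emitted.
Total: 9 matched + 2 padded = 11 rows.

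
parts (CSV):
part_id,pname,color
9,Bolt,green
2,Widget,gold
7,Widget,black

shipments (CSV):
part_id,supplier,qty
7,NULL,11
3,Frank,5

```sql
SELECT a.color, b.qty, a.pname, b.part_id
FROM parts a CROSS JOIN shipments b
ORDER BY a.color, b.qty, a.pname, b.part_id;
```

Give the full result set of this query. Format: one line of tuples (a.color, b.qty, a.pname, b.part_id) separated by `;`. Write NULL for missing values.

(black, 5, Widget, 3); (black, 11, Widget, 7); (gold, 5, Widget, 3); (gold, 11, Widget, 7); (green, 5, Bolt, 3); (green, 11, Bolt, 7)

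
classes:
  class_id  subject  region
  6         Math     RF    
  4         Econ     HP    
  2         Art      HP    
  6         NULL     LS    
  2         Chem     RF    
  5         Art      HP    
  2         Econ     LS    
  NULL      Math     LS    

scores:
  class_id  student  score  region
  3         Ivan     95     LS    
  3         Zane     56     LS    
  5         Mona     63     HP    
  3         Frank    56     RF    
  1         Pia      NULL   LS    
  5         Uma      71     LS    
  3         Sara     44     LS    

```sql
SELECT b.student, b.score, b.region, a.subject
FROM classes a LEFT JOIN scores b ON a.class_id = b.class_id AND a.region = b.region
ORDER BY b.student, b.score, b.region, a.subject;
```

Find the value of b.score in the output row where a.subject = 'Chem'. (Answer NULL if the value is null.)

LEFT JOIN keeps every row from `classes`; unmatched rows get NULL for `scores`'s columns.
Matching on a.class_id = b.class_id AND a.region = b.region. A NULL in a compared column never satisfies the condition.
- a row (class_id=6, region=RF): no match → kept, b columns NULL.
- a row (class_id=4, region=HP): no match → kept, b columns NULL.
- a row (class_id=2, region=HP): no match → kept, b columns NULL.
- a row (class_id=6, region=LS): no match → kept, b columns NULL.
- a row (class_id=2, region=RF): no match → kept, b columns NULL.
- a row (class_id=5, region=HP): matches 1 b row(s) → 1 output row(s).
- a row (class_id=2, region=LS): no match → kept, b columns NULL.
- a row (class_id=NULL, region=LS): no match → kept, b columns NULL.

NULL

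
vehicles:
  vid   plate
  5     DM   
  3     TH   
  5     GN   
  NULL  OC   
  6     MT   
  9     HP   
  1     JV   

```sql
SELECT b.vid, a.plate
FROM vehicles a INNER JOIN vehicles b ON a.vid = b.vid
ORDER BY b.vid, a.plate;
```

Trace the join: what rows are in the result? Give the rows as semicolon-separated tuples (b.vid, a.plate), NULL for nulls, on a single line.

INNER JOIN keeps only pairs where the ON condition holds.
Matching on a.vid = b.vid. A NULL in a compared column never satisfies the condition.
- a[0] vid=5 → 2 match(es) in b → 2 row(s).
- a[1] vid=3 → 1 match(es) in b → 1 row(s).
- a[2] vid=5 → 2 match(es) in b → 2 row(s).
- a[3] vid=NULL → no match; dropped.
- a[4] vid=6 → 1 match(es) in b → 1 row(s).
- a[5] vid=9 → 1 match(es) in b → 1 row(s).
- a[6] vid=1 → 1 match(es) in b → 1 row(s).
After projecting and ordering:
b.vid | a.plate
1 | JV
3 | TH
5 | DM
5 | DM
5 | GN
5 | GN
6 | MT
9 | HP

(1, JV); (3, TH); (5, DM); (5, DM); (5, GN); (5, GN); (6, MT); (9, HP)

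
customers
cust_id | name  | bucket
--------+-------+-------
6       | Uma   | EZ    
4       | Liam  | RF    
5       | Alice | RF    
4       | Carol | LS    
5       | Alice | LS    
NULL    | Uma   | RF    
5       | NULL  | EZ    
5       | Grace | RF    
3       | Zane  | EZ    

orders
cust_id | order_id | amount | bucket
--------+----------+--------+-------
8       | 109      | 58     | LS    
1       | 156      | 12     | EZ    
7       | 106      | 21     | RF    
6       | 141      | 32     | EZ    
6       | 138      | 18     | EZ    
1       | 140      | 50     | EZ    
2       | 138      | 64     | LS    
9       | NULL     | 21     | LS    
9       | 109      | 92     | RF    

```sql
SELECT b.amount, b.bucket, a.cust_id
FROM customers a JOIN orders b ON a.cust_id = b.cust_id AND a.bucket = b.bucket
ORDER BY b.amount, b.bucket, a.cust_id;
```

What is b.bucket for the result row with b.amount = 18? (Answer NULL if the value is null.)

EZ

INNER JOIN keeps only pairs where the ON condition holds.
Matching on a.cust_id = b.cust_id AND a.bucket = b.bucket. A NULL in a compared column never satisfies the condition.
Matched pairs: 2.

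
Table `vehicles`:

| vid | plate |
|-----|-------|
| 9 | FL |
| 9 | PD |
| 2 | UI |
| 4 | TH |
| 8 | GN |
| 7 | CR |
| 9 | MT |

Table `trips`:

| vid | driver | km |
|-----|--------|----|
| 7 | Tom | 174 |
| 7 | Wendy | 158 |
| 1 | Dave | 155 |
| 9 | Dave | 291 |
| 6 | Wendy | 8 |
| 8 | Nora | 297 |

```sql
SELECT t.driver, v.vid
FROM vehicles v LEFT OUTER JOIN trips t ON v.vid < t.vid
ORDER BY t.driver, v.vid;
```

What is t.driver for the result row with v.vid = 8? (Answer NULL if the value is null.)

Dave

LEFT JOIN keeps every row from `vehicles`; unmatched rows get NULL for `trips`'s columns.
Matching on v.vid < t.vid.
- v row (vid=9): no match → kept, t columns NULL.
- v row (vid=9): no match → kept, t columns NULL.
- v row (vid=2): matches 5 t row(s) → 5 output row(s).
- v row (vid=4): matches 5 t row(s) → 5 output row(s).
- v row (vid=8): matches 1 t row(s) → 1 output row(s).
- v row (vid=7): matches 2 t row(s) → 2 output row(s).
- v row (vid=9): no match → kept, t columns NULL.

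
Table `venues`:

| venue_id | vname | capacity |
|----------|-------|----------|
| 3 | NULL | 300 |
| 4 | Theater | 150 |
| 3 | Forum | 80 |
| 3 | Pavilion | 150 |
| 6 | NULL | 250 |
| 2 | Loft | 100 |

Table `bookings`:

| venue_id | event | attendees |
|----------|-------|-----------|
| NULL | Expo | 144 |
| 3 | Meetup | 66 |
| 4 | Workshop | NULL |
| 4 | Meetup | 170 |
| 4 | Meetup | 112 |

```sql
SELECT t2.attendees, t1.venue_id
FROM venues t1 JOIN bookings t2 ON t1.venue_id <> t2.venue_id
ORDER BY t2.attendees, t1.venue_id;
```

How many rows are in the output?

INNER JOIN keeps only pairs where the ON condition holds.
Matching on t1.venue_id <> t2.venue_id. A NULL in a compared column never satisfies the condition.
- t1[0] venue_id=3 → 3 match(es) in t2 → 3 row(s).
- t1[1] venue_id=4 → 1 match(es) in t2 → 1 row(s).
- t1[2] venue_id=3 → 3 match(es) in t2 → 3 row(s).
- t1[3] venue_id=3 → 3 match(es) in t2 → 3 row(s).
- t1[4] venue_id=6 → 4 match(es) in t2 → 4 row(s).
- t1[5] venue_id=2 → 4 match(es) in t2 → 4 row(s).
Total: 18 rows.

18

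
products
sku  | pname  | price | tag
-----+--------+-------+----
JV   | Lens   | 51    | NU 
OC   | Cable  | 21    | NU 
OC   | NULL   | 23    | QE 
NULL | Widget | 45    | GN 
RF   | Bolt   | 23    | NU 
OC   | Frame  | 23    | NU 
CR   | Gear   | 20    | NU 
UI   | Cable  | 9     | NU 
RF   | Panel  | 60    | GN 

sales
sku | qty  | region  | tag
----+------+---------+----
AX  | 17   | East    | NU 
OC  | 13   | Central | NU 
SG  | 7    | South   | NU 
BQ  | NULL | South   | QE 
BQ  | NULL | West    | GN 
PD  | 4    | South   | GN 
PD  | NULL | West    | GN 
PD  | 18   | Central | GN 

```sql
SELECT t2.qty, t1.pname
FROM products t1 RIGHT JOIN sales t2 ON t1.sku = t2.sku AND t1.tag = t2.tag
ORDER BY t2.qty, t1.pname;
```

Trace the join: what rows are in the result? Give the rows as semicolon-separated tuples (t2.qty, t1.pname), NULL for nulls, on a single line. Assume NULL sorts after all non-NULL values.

(4, NULL); (7, NULL); (13, Cable); (13, Frame); (17, NULL); (18, NULL); (NULL, NULL); (NULL, NULL); (NULL, NULL)

RIGHT JOIN keeps every row from `sales`; unmatched rows get NULL for `products`'s columns.
Matching on t1.sku = t2.sku AND t1.tag = t2.tag. A NULL in a compared column never satisfies the condition.
- t1 (sku=JV, tag=NU) has no partner in t2.
- t1 (sku=OC, tag=NU) pairs with 1 row(s) of t2.
- t1 (sku=OC, tag=QE) has no partner in t2.
- t1 (sku=NULL, tag=GN) has no partner in t2.
- t1 (sku=RF, tag=NU) has no partner in t2.
- t1 (sku=OC, tag=NU) pairs with 1 row(s) of t2.
- t1 (sku=CR, tag=NU) has no partner in t2.
- t1 (sku=UI, tag=NU) has no partner in t2.
- t1 (sku=RF, tag=GN) has no partner in t2.
- 7 t2 row(s) had no t1 match → kept, t1 columns NULL.
After projecting and ordering:
t2.qty | t1.pname
4 | NULL
7 | NULL
13 | Cable
13 | Frame
17 | NULL
18 | NULL
NULL | NULL
NULL | NULL
NULL | NULL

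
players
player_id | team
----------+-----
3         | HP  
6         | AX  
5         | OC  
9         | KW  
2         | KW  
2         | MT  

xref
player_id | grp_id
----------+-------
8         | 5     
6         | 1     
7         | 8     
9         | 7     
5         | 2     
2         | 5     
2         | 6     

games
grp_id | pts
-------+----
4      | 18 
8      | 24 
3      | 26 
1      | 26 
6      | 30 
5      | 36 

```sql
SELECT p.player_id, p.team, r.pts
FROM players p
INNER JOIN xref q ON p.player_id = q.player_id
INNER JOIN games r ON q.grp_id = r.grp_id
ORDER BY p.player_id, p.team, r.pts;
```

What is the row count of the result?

5

Step 1 — p INNER JOIN q on player_id → 7 row(s).
Then INNER JOIN `games r` on grp_id: keep only rows whose q.grp_id appears in r.
Result: 5 row(s).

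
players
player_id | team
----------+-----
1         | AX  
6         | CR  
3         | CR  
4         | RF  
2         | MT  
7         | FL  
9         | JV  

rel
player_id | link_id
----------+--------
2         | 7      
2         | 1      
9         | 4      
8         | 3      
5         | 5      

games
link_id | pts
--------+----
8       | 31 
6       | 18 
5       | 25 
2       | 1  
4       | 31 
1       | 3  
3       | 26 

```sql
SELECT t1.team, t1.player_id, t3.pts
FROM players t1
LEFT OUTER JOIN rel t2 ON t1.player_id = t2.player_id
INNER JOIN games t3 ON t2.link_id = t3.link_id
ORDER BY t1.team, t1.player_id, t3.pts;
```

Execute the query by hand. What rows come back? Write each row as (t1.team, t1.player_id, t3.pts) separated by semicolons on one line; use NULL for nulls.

(JV, 9, 31); (MT, 2, 3)

Step 1 — t1 LEFT JOIN t2 on player_id → 8 row(s).
Then INNER JOIN `games t3` on link_id: keep only rows whose t2.link_id appears in t3.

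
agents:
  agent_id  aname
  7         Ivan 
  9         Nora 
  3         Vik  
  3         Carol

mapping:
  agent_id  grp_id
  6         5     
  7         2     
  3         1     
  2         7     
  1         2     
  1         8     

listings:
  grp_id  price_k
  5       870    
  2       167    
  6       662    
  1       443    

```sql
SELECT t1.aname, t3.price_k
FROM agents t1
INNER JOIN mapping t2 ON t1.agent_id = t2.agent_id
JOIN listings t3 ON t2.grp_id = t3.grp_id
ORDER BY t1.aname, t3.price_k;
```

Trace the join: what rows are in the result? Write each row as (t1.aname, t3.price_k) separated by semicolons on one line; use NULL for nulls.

(Carol, 443); (Ivan, 167); (Vik, 443)

Joins associate left-to-right: agents INNER JOIN mapping on agent_id gives 3 intermediate row(s).
Then INNER JOIN `listings t3` on grp_id: keep only rows whose t2.grp_id appears in t3.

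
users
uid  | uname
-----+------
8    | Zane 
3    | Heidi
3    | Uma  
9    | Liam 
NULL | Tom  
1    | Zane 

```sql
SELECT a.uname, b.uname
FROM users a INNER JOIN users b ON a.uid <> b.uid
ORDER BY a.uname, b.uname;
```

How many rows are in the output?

INNER JOIN keeps only pairs where the ON condition holds.
Matching on a.uid <> b.uid. A NULL in a compared column never satisfies the condition.
Matched pairs: 18.
Total: 18 rows.

18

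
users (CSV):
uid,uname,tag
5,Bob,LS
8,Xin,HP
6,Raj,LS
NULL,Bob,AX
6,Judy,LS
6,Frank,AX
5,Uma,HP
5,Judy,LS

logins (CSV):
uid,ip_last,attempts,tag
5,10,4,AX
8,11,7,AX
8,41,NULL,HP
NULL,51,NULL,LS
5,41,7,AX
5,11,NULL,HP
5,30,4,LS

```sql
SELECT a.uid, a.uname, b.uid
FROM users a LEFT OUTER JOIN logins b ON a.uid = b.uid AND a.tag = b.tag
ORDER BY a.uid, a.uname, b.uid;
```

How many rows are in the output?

LEFT JOIN keeps every row from `users`; unmatched rows get NULL for `logins`'s columns.
Matching on a.uid = b.uid AND a.tag = b.tag. A NULL in a compared column never satisfies the condition.
- a row (uid=5, tag=LS): matches 1 b row(s) → 1 output row(s).
- a row (uid=8, tag=HP): matches 1 b row(s) → 1 output row(s).
- a row (uid=6, tag=LS): no match → kept, b columns NULL.
- a row (uid=NULL, tag=AX): no match → kept, b columns NULL.
- a row (uid=6, tag=LS): no match → kept, b columns NULL.
- a row (uid=6, tag=AX): no match → kept, b columns NULL.
- a row (uid=5, tag=HP): matches 1 b row(s) → 1 output row(s).
- a row (uid=5, tag=LS): matches 1 b row(s) → 1 output row(s).
Total: 4 matched + 4 padded = 8 rows.

8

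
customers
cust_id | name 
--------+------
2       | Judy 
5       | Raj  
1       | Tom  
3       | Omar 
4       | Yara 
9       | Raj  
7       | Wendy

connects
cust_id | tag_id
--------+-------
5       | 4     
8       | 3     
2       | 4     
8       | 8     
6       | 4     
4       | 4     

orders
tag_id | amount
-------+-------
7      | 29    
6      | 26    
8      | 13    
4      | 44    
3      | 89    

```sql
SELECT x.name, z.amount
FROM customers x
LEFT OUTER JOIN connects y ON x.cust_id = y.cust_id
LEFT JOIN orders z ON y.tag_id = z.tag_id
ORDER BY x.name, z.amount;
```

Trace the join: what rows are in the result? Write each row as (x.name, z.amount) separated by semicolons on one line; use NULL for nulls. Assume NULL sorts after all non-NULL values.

(Judy, 44); (Omar, NULL); (Raj, 44); (Raj, NULL); (Tom, NULL); (Wendy, NULL); (Yara, 44)

Evaluate left to right. First `customers x LEFT JOIN connects y` on cust_id: 7 row(s).
Then LEFT JOIN `orders z` on tag_id: each of those 7 rows is kept; rows whose y.tag_id has no match in z get NULL for z's columns.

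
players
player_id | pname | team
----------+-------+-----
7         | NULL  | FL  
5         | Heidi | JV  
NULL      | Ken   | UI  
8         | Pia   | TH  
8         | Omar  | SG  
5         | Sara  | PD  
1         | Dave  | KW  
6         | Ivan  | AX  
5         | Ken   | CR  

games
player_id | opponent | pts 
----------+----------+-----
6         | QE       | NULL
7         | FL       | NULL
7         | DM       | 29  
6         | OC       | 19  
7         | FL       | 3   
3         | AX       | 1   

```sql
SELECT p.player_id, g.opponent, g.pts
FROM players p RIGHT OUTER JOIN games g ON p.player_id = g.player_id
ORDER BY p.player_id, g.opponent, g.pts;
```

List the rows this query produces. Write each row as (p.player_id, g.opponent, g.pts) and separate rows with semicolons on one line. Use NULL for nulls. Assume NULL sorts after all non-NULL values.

(6, OC, 19); (6, QE, NULL); (7, DM, 29); (7, FL, 3); (7, FL, NULL); (NULL, AX, 1)

RIGHT JOIN keeps every row from `games`; unmatched rows get NULL for `players`'s columns.
Matching on p.player_id = g.player_id. A NULL in a compared column never satisfies the condition.
- p[0] player_id=7 → 3 match(es) in g → 3 row(s).
- p[1] player_id=5 → no match.
- p[2] player_id=NULL → no match.
- p[3] player_id=8 → no match.
- p[4] player_id=8 → no match.
- p[5] player_id=5 → no match.
- p[6] player_id=1 → no match.
- p[7] player_id=6 → 2 match(es) in g → 2 row(s).
- p[8] player_id=5 → no match.
- plus 1 unmatched g row(s), each kept with NULL p columns.
After projecting and ordering:
p.player_id | g.opponent | g.pts
6 | OC | 19
6 | QE | NULL
7 | DM | 29
7 | FL | 3
7 | FL | NULL
NULL | AX | 1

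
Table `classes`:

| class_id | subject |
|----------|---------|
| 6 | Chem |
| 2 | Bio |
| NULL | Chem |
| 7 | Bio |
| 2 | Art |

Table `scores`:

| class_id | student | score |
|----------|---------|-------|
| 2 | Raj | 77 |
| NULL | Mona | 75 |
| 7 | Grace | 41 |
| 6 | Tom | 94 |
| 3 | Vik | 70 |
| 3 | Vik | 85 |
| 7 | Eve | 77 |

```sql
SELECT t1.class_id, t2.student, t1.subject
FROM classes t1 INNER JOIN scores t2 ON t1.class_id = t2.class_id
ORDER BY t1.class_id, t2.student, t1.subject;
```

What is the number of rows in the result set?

INNER JOIN keeps only pairs where the ON condition holds.
Matching on t1.class_id = t2.class_id. A NULL in a compared column never satisfies the condition.
- class_id=6: 1 matching t2 row(s), so 1 row(s) emitted.
- class_id=2: 1 matching t2 row(s), so 1 row(s) emitted.
- class_id=NULL: no matching t2 row, dropped.
- class_id=7: 2 matching t2 row(s), so 2 row(s) emitted.
- class_id=2: 1 matching t2 row(s), so 1 row(s) emitted.
Total: 5 rows.

5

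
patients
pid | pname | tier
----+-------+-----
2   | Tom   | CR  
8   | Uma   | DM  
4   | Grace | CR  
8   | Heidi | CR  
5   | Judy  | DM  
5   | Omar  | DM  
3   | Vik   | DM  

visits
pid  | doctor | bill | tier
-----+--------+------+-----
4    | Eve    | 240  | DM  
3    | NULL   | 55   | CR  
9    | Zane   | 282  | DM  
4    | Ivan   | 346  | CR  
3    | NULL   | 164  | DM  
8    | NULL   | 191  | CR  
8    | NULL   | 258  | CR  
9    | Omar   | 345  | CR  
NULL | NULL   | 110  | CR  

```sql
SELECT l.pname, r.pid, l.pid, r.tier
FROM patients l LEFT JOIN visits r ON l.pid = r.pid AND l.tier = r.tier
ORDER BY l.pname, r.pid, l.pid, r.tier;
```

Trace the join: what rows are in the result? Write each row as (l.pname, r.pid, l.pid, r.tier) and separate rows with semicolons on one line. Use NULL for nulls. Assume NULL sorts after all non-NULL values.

(Grace, 4, 4, CR); (Heidi, 8, 8, CR); (Heidi, 8, 8, CR); (Judy, NULL, 5, NULL); (Omar, NULL, 5, NULL); (Tom, NULL, 2, NULL); (Uma, NULL, 8, NULL); (Vik, 3, 3, DM)

LEFT JOIN keeps every row from `patients`; unmatched rows get NULL for `visits`'s columns.
Matching on l.pid = r.pid AND l.tier = r.tier. A NULL in a compared column never satisfies the condition.
Matched pairs: 4; unmatched l rows kept: 4.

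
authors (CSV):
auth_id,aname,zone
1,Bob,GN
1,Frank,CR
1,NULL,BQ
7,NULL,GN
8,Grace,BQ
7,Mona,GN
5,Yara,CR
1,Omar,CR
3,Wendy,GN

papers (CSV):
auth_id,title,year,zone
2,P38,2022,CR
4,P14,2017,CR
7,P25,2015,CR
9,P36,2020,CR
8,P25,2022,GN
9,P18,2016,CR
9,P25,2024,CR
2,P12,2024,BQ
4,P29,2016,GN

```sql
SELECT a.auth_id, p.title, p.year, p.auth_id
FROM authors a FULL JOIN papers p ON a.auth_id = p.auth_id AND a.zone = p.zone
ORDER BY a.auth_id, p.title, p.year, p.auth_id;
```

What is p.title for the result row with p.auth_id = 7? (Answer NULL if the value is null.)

FULL OUTER JOIN keeps every row from both sides; unmatched rows get NULL for the other side's columns.
Matching on a.auth_id = p.auth_id AND a.zone = p.zone.
- a (auth_id=1, zone=GN) has no partner → padded with NULL.
- a (auth_id=1, zone=CR) has no partner → padded with NULL.
- a (auth_id=1, zone=BQ) has no partner → padded with NULL.
- a (auth_id=7, zone=GN) has no partner → padded with NULL.
- a (auth_id=8, zone=BQ) has no partner → padded with NULL.
- a (auth_id=7, zone=GN) has no partner → padded with NULL.
- a (auth_id=5, zone=CR) has no partner → padded with NULL.
- a (auth_id=1, zone=CR) has no partner → padded with NULL.
- a (auth_id=3, zone=GN) has no partner → padded with NULL.
- 9 row(s) from p found no a partner → padded with NULL.

P25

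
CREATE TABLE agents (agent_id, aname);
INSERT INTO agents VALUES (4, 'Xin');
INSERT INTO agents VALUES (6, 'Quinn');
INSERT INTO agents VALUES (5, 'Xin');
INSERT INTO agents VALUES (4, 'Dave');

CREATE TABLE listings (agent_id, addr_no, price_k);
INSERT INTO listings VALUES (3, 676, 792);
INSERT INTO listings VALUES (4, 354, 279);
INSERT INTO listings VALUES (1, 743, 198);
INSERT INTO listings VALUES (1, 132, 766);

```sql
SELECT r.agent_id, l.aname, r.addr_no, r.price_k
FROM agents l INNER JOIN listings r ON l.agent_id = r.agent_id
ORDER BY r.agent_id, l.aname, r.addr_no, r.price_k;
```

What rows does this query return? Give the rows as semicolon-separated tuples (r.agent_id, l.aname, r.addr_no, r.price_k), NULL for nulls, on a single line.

INNER JOIN keeps only pairs where the ON condition holds.
Matching on l.agent_id = r.agent_id.
- l row (agent_id=4): matches 1 r row(s) → 1 output row(s).
- l row (agent_id=6): no match → dropped.
- l row (agent_id=5): no match → dropped.
- l row (agent_id=4): matches 1 r row(s) → 1 output row(s).
After projecting and ordering:
r.agent_id | l.aname | r.addr_no | r.price_k
4 | Dave | 354 | 279
4 | Xin | 354 | 279

(4, Dave, 354, 279); (4, Xin, 354, 279)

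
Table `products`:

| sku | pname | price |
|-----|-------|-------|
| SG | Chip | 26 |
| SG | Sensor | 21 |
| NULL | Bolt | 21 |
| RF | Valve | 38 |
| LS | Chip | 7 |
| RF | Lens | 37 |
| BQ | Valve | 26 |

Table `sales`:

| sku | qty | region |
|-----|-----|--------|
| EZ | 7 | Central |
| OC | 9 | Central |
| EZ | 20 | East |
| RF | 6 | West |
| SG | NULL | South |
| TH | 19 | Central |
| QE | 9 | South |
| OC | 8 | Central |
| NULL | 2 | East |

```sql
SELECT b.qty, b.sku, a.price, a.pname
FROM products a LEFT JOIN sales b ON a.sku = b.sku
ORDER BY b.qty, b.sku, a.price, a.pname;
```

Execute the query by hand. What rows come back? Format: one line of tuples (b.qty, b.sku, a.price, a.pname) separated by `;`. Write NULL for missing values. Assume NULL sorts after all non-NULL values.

(6, RF, 37, Lens); (6, RF, 38, Valve); (NULL, SG, 21, Sensor); (NULL, SG, 26, Chip); (NULL, NULL, 7, Chip); (NULL, NULL, 21, Bolt); (NULL, NULL, 26, Valve)

LEFT JOIN keeps every row from `products`; unmatched rows get NULL for `sales`'s columns.
Matching on a.sku = b.sku. A NULL in a compared column never satisfies the condition.
- a (sku=SG) pairs with 1 row(s) of b.
- a (sku=SG) pairs with 1 row(s) of b.
- a (sku=NULL) has no partner → padded with NULL.
- a (sku=RF) pairs with 1 row(s) of b.
- a (sku=LS) has no partner → padded with NULL.
- a (sku=RF) pairs with 1 row(s) of b.
- a (sku=BQ) has no partner → padded with NULL.
After projecting and ordering:
b.qty | b.sku | a.price | a.pname
6 | RF | 37 | Lens
6 | RF | 38 | Valve
NULL | SG | 21 | Sensor
NULL | SG | 26 | Chip
NULL | NULL | 7 | Chip
NULL | NULL | 21 | Bolt
NULL | NULL | 26 | Valve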